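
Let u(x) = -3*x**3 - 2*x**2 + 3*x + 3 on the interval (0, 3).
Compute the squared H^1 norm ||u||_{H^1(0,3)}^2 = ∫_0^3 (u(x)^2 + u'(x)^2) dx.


||u||_{H^1}^2 = 562419/70

The H^1 norm (squared) on an interval (0, L) is
  ||u||_{H^1}^2 = ∫_0^L u(x)^2 dx + ∫_0^L u'(x)^2 dx.
Compute u'(x) = -9*x**2 - 4*x + 3.
Then u(x)^2 = 9*x**6 + 12*x**5 - 14*x**4 - 30*x**3 - 3*x**2 + 18*x + 9 and u'(x)^2 = 81*x**4 + 72*x**3 - 38*x**2 - 24*x + 9.
Integrate each monomial from 0 to 3 using ∫_0^3 c·x^n dx = c·3^(n+1)/(n+1):
  ∫_0^3 u(x)^2 dx = ∫_0^3 (9*x^6 + 12*x^5 - 14*x^4 - 30*x^3 - 3*x^2 + 18*x + 9) dx. Term by term:
    ∫_0^3 9*x^6 dx = 19683/7;  ∫_0^3 12*x^5 dx = 1458;  ∫_0^3 -14*x^4 dx = -3402/5;
    ∫_0^3 -30*x^3 dx = -1215/2;  ∫_0^3 -3*x^2 dx = -27;  ∫_0^3 18*x dx = 81;
    ∫_0^3 9 dx = 27.
  Sum: 19683/7 + 1458 − 3402/5 − 1215/2 − 27 + 81 + 27 = 214407/70.
  ∫_0^3 u'(x)^2 dx = ∫_0^3 (81*x^4 + 72*x^3 - 38*x^2 - 24*x + 9) dx. Term by term:
    ∫_0^3 81*x^4 dx = 19683/5;  ∫_0^3 72*x^3 dx = 1458;  ∫_0^3 -38*x^2 dx = -342;
    ∫_0^3 -24*x dx = -108;  ∫_0^3 9 dx = 27.
  Sum: 19683/5 + 1458 − 342 − 108 + 27 = 24858/5.
Adding: ||u||_{H^1}^2 = 214407/70 + 24858/5 = 562419/70.


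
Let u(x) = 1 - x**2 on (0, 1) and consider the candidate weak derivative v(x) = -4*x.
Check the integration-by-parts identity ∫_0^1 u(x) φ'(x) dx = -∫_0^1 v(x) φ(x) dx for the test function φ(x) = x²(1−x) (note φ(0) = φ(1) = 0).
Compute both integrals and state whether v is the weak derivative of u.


LHS = 1/10, RHS = 1/5. No, v is not the weak derivative of u.

u(x) = 1 - x**2, classical derivative u'(x) = -2*x.
φ(x) = x²(1−x), so φ'(x) = x*(2 - 3*x).
Note φ(0) = φ(1) = 0, so the boundary term u·φ vanishes.
LHS = ∫_0^1 u(x) φ'(x) dx = ∫_0^1 (3*x^4 - 2*x^3 - 3*x^2 + 2*x) dx. Term by term:
  ∫_0^1 3*x^4 dx = 3/5;  ∫_0^1 -2*x^3 dx = -1/2;  ∫_0^1 -3*x^2 dx = -1;
  ∫_0^1 2*x dx = 1.
Sum: 3/5 − 1/2 − 1 + 1 = 1/10.
So LHS = 1/10.
∫_0^1 v(x) φ(x) dx = ∫_0^1 (4*x^4 - 4*x^3) dx. Term by term:
  ∫_0^1 4*x^4 dx = 4/5;  ∫_0^1 -4*x^3 dx = -1.
Sum: 4/5 − 1 = -1/5.
So RHS = -∫_0^1 v(x) φ(x) dx = 1/5.
LHS − RHS = -1/10 ≠ 0, so the identity fails.
(For a valid weak derivative the identity must hold for EVERY test function, in particular this one. The failure shows v is NOT the weak derivative of u.)
Correct weak derivative would be u'(x) = -2*x.


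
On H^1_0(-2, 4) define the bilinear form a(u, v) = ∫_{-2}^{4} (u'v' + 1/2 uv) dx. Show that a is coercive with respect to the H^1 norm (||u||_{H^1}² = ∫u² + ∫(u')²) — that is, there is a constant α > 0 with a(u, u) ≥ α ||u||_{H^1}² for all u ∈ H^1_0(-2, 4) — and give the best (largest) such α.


α = (π^2 + 18)/(π^2 + 36)

Coercivity of a(·,·) on H^1_0(-2, 4) means a(u, u) ≥ α ||u||_{H^1}² for every u ∈ H^1_0.
The interval has length L = 6, and Poincaré/coercivity depend only on L. Here a(u, u) = ∫(u')² + (1/2)·∫u².
Here 0 < c = 1/2 < 1. The condition a(u,u) ≥ α||u||_{H^1}² reads (1−α)∫(u')² ≥ (α−c)∫u². Any admissible α is ≤ 1 (rapidly oscillating u have ∫u²/∫(u')² → 0), and α = 1 would force 0 ≥ (1−c)∫u², impossible since c < 1; so 1−α > 0. By the sharp Poincaré inequality on H^1_0 of an interval of length L, ∫(u')² ≥ (π/L)²∫u² with equality for the first sine mode sin(π(x−x₀)/L) (x₀ the left endpoint), so the inequality holds for all u iff (1−α)(π/L)² ≥ α − c, i.e. α ≤ ((π/L)² + c)/((π/L)² + 1) = (1 + c(L/π)²)/(1 + (L/π)²). With (π/L)² = π^2/36 and c = 1/2, the largest admissible constant is α = ((π/L)² + c)/((π/L)² + 1).
Simplifying, α = (π^2 + 18)/(π^2 + 36).


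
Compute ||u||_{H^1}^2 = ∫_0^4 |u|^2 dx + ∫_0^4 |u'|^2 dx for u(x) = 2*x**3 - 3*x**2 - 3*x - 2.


||u||_{H^1}^2 = 169564/35

The H^1 norm (squared) on an interval (0, L) is
  ||u||_{H^1}^2 = ∫_0^L u(x)^2 dx + ∫_0^L u'(x)^2 dx.
Compute u'(x) = 6*x**2 - 6*x - 3.
Then u(x)^2 = 4*x**6 - 12*x**5 - 3*x**4 + 10*x**3 + 21*x**2 + 12*x + 4 and u'(x)^2 = 36*x**4 - 72*x**3 + 36*x + 9.
Integrate each monomial from 0 to 4 using ∫_0^4 c·x^n dx = c·4^(n+1)/(n+1):
  ∫_0^4 u(x)^2 dx = ∫_0^4 (4*x^6 - 12*x^5 - 3*x^4 + 10*x^3 + 21*x^2 + 12*x + 4) dx. Term by term:
    ∫_0^4 4*x^6 dx = 65536/7;  ∫_0^4 -12*x^5 dx = -8192;  ∫_0^4 -3*x^4 dx = -3072/5;
    ∫_0^4 10*x^3 dx = 640;  ∫_0^4 21*x^2 dx = 448;  ∫_0^4 12*x dx = 96;
    ∫_0^4 4 dx = 16.
  Sum: 65536/7 − 8192 − 3072/5 + 640 + 448 + 96 + 16 = 61456/35.
  ∫_0^4 u'(x)^2 dx = ∫_0^4 (36*x^4 - 72*x^3 + 36*x + 9) dx. Term by term:
    ∫_0^4 36*x^4 dx = 36864/5;  ∫_0^4 -72*x^3 dx = -4608;  ∫_0^4 36*x dx = 288;
    ∫_0^4 9 dx = 36.
  Sum: 36864/5 − 4608 + 288 + 36 = 15444/5.
Adding: ||u||_{H^1}^2 = 61456/35 + 15444/5 = 169564/35.


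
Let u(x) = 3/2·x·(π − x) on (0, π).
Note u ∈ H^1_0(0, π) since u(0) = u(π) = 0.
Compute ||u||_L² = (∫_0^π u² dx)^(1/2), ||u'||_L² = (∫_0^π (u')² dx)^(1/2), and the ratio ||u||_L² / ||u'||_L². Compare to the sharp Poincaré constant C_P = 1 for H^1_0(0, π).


||u||_L² / ||u'||_L² = sqrt(10)*π/10 < C_P = 1.

u(x) = 3/2·x·(π − x), so u'(x) = -3*x + 3*π/2.
u(x) = 3/2·x·(π − x) vanishes at x = 0 and x = π, so u ∈ H^1_0(0, π). Differentiate via the product rule and integrate the resulting polynomials term by term.
  ∫_0^π u² dx = ∫_0^π (9*x^4/4 - 9*π*x^3/2 + 9*π^2*x^2/4) dx. Term by term:
    ∫_0^π 9*x^4/4 dx = 9*π^5/20;  ∫_0^π -9*π*x^3/2 dx = -9*π^5/8;  ∫_0^π 9*π^2*x^2/4 dx = 3*π^5/4.
  Sum: 9*π^5/20 − 9*π^5/8 + 3*π^5/4 = 3*π^5/40.
  ∫_0^π (u')² dx = ∫_0^π (9*x^2 - 9*π*x + 9*π^2/4) dx. Term by term:
    ∫_0^π 9*x^2 dx = 3*π^3;  ∫_0^π -9*π*x dx = -9*π^3/2;  ∫_0^π 9*π^2/4 dx = 9*π^3/4.
  Sum: 3*π^3 − 9*π^3/2 + 9*π^3/4 = 3*π^3/4.
∫_0^π u² dx = 3*π^5/40, so ||u||_L² = sqrt(30)*π^(5/2)/20.
∫_0^π (u')² dx = 3*π^3/4, so ||u'||_L² = sqrt(3)*π^(3/2)/2.
Ratio ||u||_L² / ||u'||_L² = sqrt(10)*π/10.
Sharp Poincaré constant on H^1_0(0, π) is C_P = L/π = 1, achieved by sin(x).
A polynomial bump cannot attain the sharp Poincaré constant (only the first sine eigenfunction does), so the ratio is strictly less than C_P, consistent with ||u||_L² ≤ C_P ||u'||_L².


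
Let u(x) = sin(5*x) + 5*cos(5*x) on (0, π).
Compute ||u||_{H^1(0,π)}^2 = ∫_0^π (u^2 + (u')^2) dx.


||u||_{H^1(0,π)}^2 = 338*π

u'(x) = -25*sin(5*x) + 5*cos(5*x).
Expand u² and (u')² and integrate term by term on (0, π), using: for integers n ≥ 1, ∫_0^π sin²(nx) dx = ∫_0^π cos²(nx) dx = π/2; for n ≠ n', ∫_0^π sin(nx)sin(n'x) dx = ∫_0^π cos(nx)cos(n'x) dx = 0; and by product-to-sum, ∫_0^π sin(nx)cos(n'x) dx = ½∫_0^π [sin((n+n')x) + sin((n−n')x)] dx, which is 0 when n+n' is even and 2n/(n²−n'²) when n+n' is odd (it need not vanish on (0, π)).
  u² squared terms: (5)²·∫cos(5x)² dx = 25·π/2 = 25*π/2;  (1)²·∫sin(5x)² dx = 1·π/2 = π/2.
  u² cross terms: 2·(5)·(1)·∫cos(5x)·sin(5x) dx = 10·(0) = 0.
  So ∫_0^π u² dx = 25*π/2 + π/2 + 0 = 13*π.
  (u')² squared terms: (-25)²·∫sin(5x)² dx = 625·π/2 = 625*π/2;  (5)²·∫cos(5x)² dx = 25·π/2 = 25*π/2.
  (u')² cross terms: 2·(-25)·(5)·∫sin(5x)·cos(5x) dx = -250·(0) = 0.
  So ∫_0^π (u')² dx = 625*π/2 + 25*π/2 + 0 = 325*π.
||u||_{H^1}^2 = (13*π) + (325*π) = 338*π.


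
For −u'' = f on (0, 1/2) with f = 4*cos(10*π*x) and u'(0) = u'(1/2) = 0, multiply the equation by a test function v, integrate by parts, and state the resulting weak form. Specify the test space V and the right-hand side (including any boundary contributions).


V = H^1(0, 1/2) (no boundary constraint on v; u is determined up to an additive constant); weak form: ∫_0^1/2 u'v' dx = ∫_0^1/2 (4*cos(10*π*x)) v dx for all v ∈ V.

Multiply both sides by a test function v and integrate from 0 to 1/2:
  ∫_0^1/2 −u''(x) v(x) dx = ∫_0^1/2 f(x) v(x) dx.
Integrate the LHS by parts once:
  ∫_0^1/2 −u'' v dx = −[u'(x) v(x)]_0^1/2 + ∫_0^1/2 u'(x) v'(x) dx.
Thus ∫_0^1/2 u'(x) v'(x) dx = ∫_0^1/2 f(x) v(x) dx + [u'(x) v(x)]_0^1/2.
Choose V so that boundary terms are either known or forced to vanish.
u has homogeneous Neumann: u'(0) = u'(1/2) = 0. So [u' v]_0^1/2 = 0·v(1/2) − 0·v(0) = 0 for any v; take V = H^1(0, 1/2).
Weak formulation: find u (satisfying any essential BC) such that ∫_0^1/2 u'(x) v'(x) dx = ∫_0^1/2 f v dx for all v ∈ V (homogeneous Neumann, so boundary terms vanish).
Substituting f(x) = 4*cos(10*π*x), the right-hand side is ∫_0^1/2 (4*cos(10*π*x)) v dx.
Compatibility check (pure Neumann): taking v ≡ 1 ∈ V gives 0 = ∫_0^1/2 f dx + (0) − (0), i.e. ∫_0^1/2 f dx must equal u'(0) − u'(1/2) = 0. Indeed ∫_0^1/2 (4*cos(10*π*x)) dx = 0, so the data are compatible. The solution is then unique only up to an additive constant (fix it e.g. by requiring ∫_0^1/2 u dx = 0).


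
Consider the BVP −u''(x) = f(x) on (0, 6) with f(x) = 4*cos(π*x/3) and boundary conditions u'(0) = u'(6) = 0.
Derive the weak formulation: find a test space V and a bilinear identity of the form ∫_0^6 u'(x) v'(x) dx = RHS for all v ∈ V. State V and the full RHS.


V = H^1(0, 6) (no boundary constraint on v; u is determined up to an additive constant); weak form: ∫_0^6 u'v' dx = ∫_0^6 (4*cos(π*x/3)) v dx for all v ∈ V.

Multiply both sides by a test function v and integrate from 0 to 6:
  ∫_0^6 −u''(x) v(x) dx = ∫_0^6 f(x) v(x) dx.
Integrate the LHS by parts once:
  ∫_0^6 −u'' v dx = −[u'(x) v(x)]_0^6 + ∫_0^6 u'(x) v'(x) dx.
Thus ∫_0^6 u'(x) v'(x) dx = ∫_0^6 f(x) v(x) dx + [u'(x) v(x)]_0^6.
Choose V so that boundary terms are either known or forced to vanish.
u has homogeneous Neumann: u'(0) = u'(6) = 0. So [u' v]_0^6 = 0·v(6) − 0·v(0) = 0 for any v; take V = H^1(0, 6).
Weak formulation: find u (satisfying any essential BC) such that ∫_0^6 u'(x) v'(x) dx = ∫_0^6 f v dx for all v ∈ V (homogeneous Neumann, so boundary terms vanish).
Substituting f(x) = 4*cos(π*x/3), the right-hand side is ∫_0^6 (4*cos(π*x/3)) v dx.
Compatibility check (pure Neumann): taking v ≡ 1 ∈ V gives 0 = ∫_0^6 f dx + (0) − (0), i.e. ∫_0^6 f dx must equal u'(0) − u'(6) = 0. Indeed ∫_0^6 (4*cos(π*x/3)) dx = 0, so the data are compatible. The solution is then unique only up to an additive constant (fix it e.g. by requiring ∫_0^6 u dx = 0).


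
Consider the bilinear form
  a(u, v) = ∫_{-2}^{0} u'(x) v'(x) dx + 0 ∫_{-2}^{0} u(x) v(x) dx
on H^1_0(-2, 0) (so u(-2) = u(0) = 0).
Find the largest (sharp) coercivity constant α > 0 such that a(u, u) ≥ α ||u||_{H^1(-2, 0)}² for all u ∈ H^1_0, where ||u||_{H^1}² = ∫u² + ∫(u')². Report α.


α = π^2/(4 + π^2)

Coercivity of a(·,·) on H^1_0(-2, 0) means a(u, u) ≥ α ||u||_{H^1}² for every u ∈ H^1_0.
The interval has length L = 2, and Poincaré/coercivity depend only on L. Here a(u, u) = ∫(u')² + (0)·∫u².
Here c = 0, so a(u,u) = ∫(u')² alone. The condition a(u,u) ≥ α||u||_{H^1}² reads (1−α)∫(u')² ≥ (α−c)∫u². Any admissible α is ≤ 1 (rapidly oscillating u have ∫u²/∫(u')² → 0), and α = 1 would force 0 ≥ (1−c)∫u², impossible since c < 1; so 1−α > 0. By the sharp Poincaré inequality on H^1_0 of an interval of length L, ∫(u')² ≥ (π/L)²∫u² with equality for the first sine mode sin(π(x−x₀)/L) (x₀ the left endpoint), so the inequality holds for all u iff (1−α)(π/L)² ≥ α − c, i.e. α ≤ ((π/L)² + c)/((π/L)² + 1) = (1 + c(L/π)²)/(1 + (L/π)²). (Direct route, valid since c ≤ 0: Poincaré gives c∫u² ≥ c(L/π)²∫(u')², so a(u,u) ≥ (1 + c(L/π)²)∫(u')², while ||u||_{H^1}² ≤ (1 + (L/π)²)∫(u')²; dividing yields the same α.) With (π/L)² = π^2/4 and c = 0, the largest admissible constant is α = ((π/L)² + c)/((π/L)² + 1).
Simplifying, α = π^2/(4 + π^2).


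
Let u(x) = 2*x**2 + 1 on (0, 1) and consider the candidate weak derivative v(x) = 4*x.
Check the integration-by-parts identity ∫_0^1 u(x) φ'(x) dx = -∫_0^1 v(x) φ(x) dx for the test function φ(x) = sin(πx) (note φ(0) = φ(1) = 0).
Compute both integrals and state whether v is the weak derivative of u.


LHS = -4/π, RHS = -4/π. Yes, v = u' weakly.

u(x) = 2*x**2 + 1, classical derivative u'(x) = 4*x.
φ(x) = sin(πx), so φ'(x) = π*cos(π*x).
Note φ(0) = φ(1) = 0, so the boundary term u·φ vanishes.
LHS = ∫_0^1 u(x) φ'(x) dx = ∫_0^1 (2*π*x^2*cos(π*x) + π*cos(π*x)) dx. Term by term:
  ∫_0^1 π*cos(π*x) dx = 0;  ∫_0^1 2*π*x^2*cos(π*x) dx = -4/π.
Sum: 0 − 4/π = -4/π.
So LHS = -4/π.
∫_0^1 v(x) φ(x) dx = ∫_0^1 (4*x*sin(π*x)) dx. Term by term:
  ∫_0^1 4*x*sin(π*x) dx = 4/π.
So RHS = -∫_0^1 v(x) φ(x) dx = -4/π.
LHS = RHS, so the identity holds for this test φ.
Moreover u is smooth here and v(x) = u'(x) = 4*x pointwise, so the identity holds for every test function. Hence v is the weak derivative of u.


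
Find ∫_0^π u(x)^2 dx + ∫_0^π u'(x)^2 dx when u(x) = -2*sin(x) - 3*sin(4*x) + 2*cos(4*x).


||u||_{H^1(0,π)}^2 = 272/15 + 229*π/2

u'(x) = -8*sin(4*x) - 2*cos(x) - 12*cos(4*x).
Expand u² and (u')² and integrate term by term on (0, π), using: for integers n ≥ 1, ∫_0^π sin²(nx) dx = ∫_0^π cos²(nx) dx = π/2; for n ≠ n', ∫_0^π sin(nx)sin(n'x) dx = ∫_0^π cos(nx)cos(n'x) dx = 0; and by product-to-sum, ∫_0^π sin(nx)cos(n'x) dx = ½∫_0^π [sin((n+n')x) + sin((n−n')x)] dx, which is 0 when n+n' is even and 2n/(n²−n'²) when n+n' is odd (it need not vanish on (0, π)).
  u² squared terms: (-3)²·∫sin(4x)² dx = 9·π/2 = 9*π/2;  (-2)²·∫sin(x)² dx = 4·π/2 = 2*π;  (2)²·∫cos(4x)² dx = 4·π/2 = 2*π.
  u² cross terms: 2·(-3)·(-2)·∫sin(4x)·sin(x) dx = 12·(0) = 0;  2·(-3)·(2)·∫sin(4x)·cos(4x) dx = -12·(0) = 0;  2·(-2)·(2)·∫sin(x)·cos(4x) dx = -8·(-2/15) = 16/15.
  So ∫_0^π u² dx = 9*π/2 + 2*π + 2*π + 0 + 0 + 16/15 = 16/15 + 17*π/2.
  (u')² squared terms: (-12)²·∫cos(4x)² dx = 144·π/2 = 72*π;  (-8)²·∫sin(4x)² dx = 64·π/2 = 32*π;  (-2)²·∫cos(x)² dx = 4·π/2 = 2*π.
  (u')² cross terms: 2·(-12)·(-8)·∫cos(4x)·sin(4x) dx = 192·(0) = 0;  2·(-12)·(-2)·∫cos(4x)·cos(x) dx = 48·(0) = 0;  2·(-8)·(-2)·∫sin(4x)·cos(x) dx = 32·(8/15) = 256/15.
  So ∫_0^π (u')² dx = 72*π + 32*π + 2*π + 0 + 0 + 256/15 = 256/15 + 106*π.
||u||_{H^1}^2 = (16/15 + 17*π/2) + (256/15 + 106*π) = 272/15 + 229*π/2.


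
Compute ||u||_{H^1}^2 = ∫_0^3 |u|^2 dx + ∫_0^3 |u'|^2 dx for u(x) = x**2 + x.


||u||_{H^1}^2 = 1551/10

The H^1 norm (squared) on an interval (0, L) is
  ||u||_{H^1}^2 = ∫_0^L u(x)^2 dx + ∫_0^L u'(x)^2 dx.
Compute u'(x) = 2*x + 1.
Then u(x)^2 = x**4 + 2*x**3 + x**2 and u'(x)^2 = 4*x**2 + 4*x + 1.
Integrate each monomial from 0 to 3 using ∫_0^3 c·x^n dx = c·3^(n+1)/(n+1):
  ∫_0^3 u(x)^2 dx = ∫_0^3 (x^4 + 2*x^3 + x^2) dx. Term by term:
    ∫_0^3 x^4 dx = 243/5;  ∫_0^3 2*x^3 dx = 81/2;  ∫_0^3 x^2 dx = 9.
  Sum: 243/5 + 81/2 + 9 = 981/10.
  ∫_0^3 u'(x)^2 dx = ∫_0^3 (4*x^2 + 4*x + 1) dx. Term by term:
    ∫_0^3 4*x^2 dx = 36;  ∫_0^3 4*x dx = 18;  ∫_0^3 1 dx = 3.
  Sum: 36 + 18 + 3 = 57.
Adding: ||u||_{H^1}^2 = 981/10 + 57 = 1551/10.


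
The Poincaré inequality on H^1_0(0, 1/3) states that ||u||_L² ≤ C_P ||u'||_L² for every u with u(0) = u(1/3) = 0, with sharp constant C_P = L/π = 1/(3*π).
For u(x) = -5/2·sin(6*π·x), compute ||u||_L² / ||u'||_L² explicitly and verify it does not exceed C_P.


||u||_L² / ||u'||_L² = 1/(6*π) < C_P = 1/(3*π).

u(x) = -5/2·sin(6*π·x), so u'(x) = -15*π*cos(6*π*x).
Writing u(x) = A·sin(kπx/L) with A = -5/2 and k = 2, use ∫_0^L sin²(kπx/L) dx = L/2 and ∫_0^L cos²(kπx/L) dx = L/2.
u² = 25/4·sin²(6*π·x) and (u')² = 225*π^2·cos²(6*π·x), and each of sin², cos² integrates to L/2 = 1/6 over (0, 1/3).
∫_0^1/3 u² dx = 25/24, so ||u||_L² = 5*sqrt(6)/12.
∫_0^1/3 (u')² dx = 75*π^2/2, so ||u'||_L² = 5*sqrt(6)*π/2.
Ratio ||u||_L² / ||u'||_L² = 1/(6*π).
Sharp Poincaré constant on H^1_0(0, 1/3) is C_P = L/π = 1/(3*π), achieved by sin(3*π·x).
This is the k = 2 harmonic; the ratio L/(kπ) is strictly less than C_P = L/π, consistent with the sharp inequality ||u||_L² ≤ C_P ||u'||_L².


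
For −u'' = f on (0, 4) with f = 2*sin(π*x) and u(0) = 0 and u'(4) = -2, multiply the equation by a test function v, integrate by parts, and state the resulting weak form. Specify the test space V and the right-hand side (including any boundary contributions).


V = {v ∈ H^1(0, 4) : v(0) = 0} (test functions vanish at x = 0 where u is specified); weak form: ∫_0^4 u'v' dx = ∫_0^4 (2*sin(π*x)) v dx − 2·v(4) for all v ∈ V.

Multiply both sides by a test function v and integrate from 0 to 4:
  ∫_0^4 −u''(x) v(x) dx = ∫_0^4 f(x) v(x) dx.
Integrate the LHS by parts once:
  ∫_0^4 −u'' v dx = −[u'(x) v(x)]_0^4 + ∫_0^4 u'(x) v'(x) dx.
Thus ∫_0^4 u'(x) v'(x) dx = ∫_0^4 f(x) v(x) dx + [u'(x) v(x)]_0^4.
Choose V so that boundary terms are either known or forced to vanish.
Mixed BC: u(0) = 0 (Dirichlet) and u'(4) = -2 (Neumann). Define V = {v ∈ H^1(0, 4) : v(0) = 0}. Then [u' v]_0^4 = u'(4)·v(4) − u'(0)·0 = − 2·v(4).
Weak formulation: find u (satisfying any essential BC) such that ∫_0^4 u'(x) v'(x) dx = ∫_0^4 f v dx − 2·v(4) for all v ∈ V (Dirichlet at 0 absorbed into V; Neumann datum at x = 4 contributes the boundary term).
Substituting f(x) = 2*sin(π*x), the right-hand side is ∫_0^4 (2*sin(π*x)) v dx − 2·v(4).


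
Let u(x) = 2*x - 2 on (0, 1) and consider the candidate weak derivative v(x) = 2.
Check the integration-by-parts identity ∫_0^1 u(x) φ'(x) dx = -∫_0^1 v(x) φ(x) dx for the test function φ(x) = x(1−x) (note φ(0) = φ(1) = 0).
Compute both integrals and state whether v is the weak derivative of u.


LHS = -1/3, RHS = -1/3. Yes, v = u' weakly.

u(x) = 2*x - 2, classical derivative u'(x) = 2.
φ(x) = x(1−x), so φ'(x) = 1 - 2*x.
Note φ(0) = φ(1) = 0, so the boundary term u·φ vanishes.
LHS = ∫_0^1 u(x) φ'(x) dx = ∫_0^1 (-4*x^2 + 6*x - 2) dx. Term by term:
  ∫_0^1 -4*x^2 dx = -4/3;  ∫_0^1 6*x dx = 3;  ∫_0^1 -2 dx = -2.
Sum: -4/3 + 3 − 2 = -1/3.
So LHS = -1/3.
∫_0^1 v(x) φ(x) dx = ∫_0^1 (-2*x^2 + 2*x) dx. Term by term:
  ∫_0^1 -2*x^2 dx = -2/3;  ∫_0^1 2*x dx = 1.
Sum: -2/3 + 1 = 1/3.
So RHS = -∫_0^1 v(x) φ(x) dx = -1/3.
LHS = RHS, so the identity holds for this test φ.
Moreover u is smooth here and v(x) = u'(x) = 2 pointwise, so the identity holds for every test function. Hence v is the weak derivative of u.


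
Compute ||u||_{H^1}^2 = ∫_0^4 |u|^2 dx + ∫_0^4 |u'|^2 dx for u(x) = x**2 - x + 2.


||u||_{H^1}^2 = 1124/5

The H^1 norm (squared) on an interval (0, L) is
  ||u||_{H^1}^2 = ∫_0^L u(x)^2 dx + ∫_0^L u'(x)^2 dx.
Compute u'(x) = 2*x - 1.
Then u(x)^2 = x**4 - 2*x**3 + 5*x**2 - 4*x + 4 and u'(x)^2 = 4*x**2 - 4*x + 1.
Integrate each monomial from 0 to 4 using ∫_0^4 c·x^n dx = c·4^(n+1)/(n+1):
  ∫_0^4 u(x)^2 dx = ∫_0^4 (x^4 - 2*x^3 + 5*x^2 - 4*x + 4) dx. Term by term:
    ∫_0^4 x^4 dx = 1024/5;  ∫_0^4 -2*x^3 dx = -128;  ∫_0^4 5*x^2 dx = 320/3;
    ∫_0^4 -4*x dx = -32;  ∫_0^4 4 dx = 16.
  Sum: 1024/5 − 128 + 320/3 − 32 + 16 = 2512/15.
  ∫_0^4 u'(x)^2 dx = ∫_0^4 (4*x^2 - 4*x + 1) dx. Term by term:
    ∫_0^4 4*x^2 dx = 256/3;  ∫_0^4 -4*x dx = -32;  ∫_0^4 1 dx = 4.
  Sum: 256/3 − 32 + 4 = 172/3.
Adding: ||u||_{H^1}^2 = 2512/15 + 172/3 = 1124/5.


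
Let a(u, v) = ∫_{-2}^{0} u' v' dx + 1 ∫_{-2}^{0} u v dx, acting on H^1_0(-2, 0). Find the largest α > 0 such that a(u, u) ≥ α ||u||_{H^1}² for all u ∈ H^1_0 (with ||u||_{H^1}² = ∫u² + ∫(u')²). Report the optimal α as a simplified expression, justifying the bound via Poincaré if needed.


α = 1

Coercivity of a(·,·) on H^1_0(-2, 0) means a(u, u) ≥ α ||u||_{H^1}² for every u ∈ H^1_0.
The interval has length L = 2, and Poincaré/coercivity depend only on L. Here a(u, u) = ∫(u')² + (1)·∫u².
Here c = 1 ≥ 1, so a(u,u) = ∫(u')² + c∫u² ≥ ∫(u')² + ∫u² = ||u||_{H^1}², i.e. α = 1 works. No larger α is possible: a(u,u) ≥ α||u||_{H^1}² means (1−α)∫(u')² ≥ (α−c)∫u², and for the modes u_n = sin(nπ(x−x₀)/L) (x₀ the left endpoint) one has ∫u_n²/∫(u_n')² = (L/(nπ))² → 0, so a(u_n,u_n)/||u_n||_{H^1}² → 1. Hence the optimal constant is α = 1.
Therefore α = 1.


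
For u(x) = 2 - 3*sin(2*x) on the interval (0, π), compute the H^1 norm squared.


||u||_{H^1(0,π)}^2 = 53*π/2

u'(x) = -6*cos(2*x).
Expand u² and (u')² and integrate term by term on (0, π), using: for integers n ≥ 1, ∫_0^π sin²(nx) dx = ∫_0^π cos²(nx) dx = π/2; for n ≠ n', ∫_0^π sin(nx)sin(n'x) dx = ∫_0^π cos(nx)cos(n'x) dx = 0; and by product-to-sum, ∫_0^π sin(nx)cos(n'x) dx = ½∫_0^π [sin((n+n')x) + sin((n−n')x)] dx, which is 0 when n+n' is even and 2n/(n²−n'²) when n+n' is odd (it need not vanish on (0, π)). For the constant mode: ∫_0^π 1 dx = π, ∫_0^π cos(nx) dx = 0, ∫_0^π sin(nx) dx = (1−(−1)^n)/n.
  u² squared terms: (2)²·∫1 dx = 4·π = 4*π;  (-3)²·∫sin(2x)² dx = 9·π/2 = 9*π/2.
  u² cross terms: 2·(2)·(-3)·∫1·sin(2x) dx = -12·(0) = 0.
  So ∫_0^π u² dx = 4*π + 9*π/2 + 0 = 17*π/2.
  (u')² squared terms: (-6)²·∫cos(2x)² dx = 36·π/2 = 18*π.
  So ∫_0^π (u')² dx = 18*π.
||u||_{H^1}^2 = (17*π/2) + (18*π) = 53*π/2.


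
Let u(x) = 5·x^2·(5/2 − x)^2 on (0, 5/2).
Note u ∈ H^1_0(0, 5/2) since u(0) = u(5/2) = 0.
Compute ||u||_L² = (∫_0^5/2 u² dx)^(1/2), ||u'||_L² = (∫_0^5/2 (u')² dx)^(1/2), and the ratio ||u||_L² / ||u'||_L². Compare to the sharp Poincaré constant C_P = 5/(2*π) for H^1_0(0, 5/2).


||u||_L² / ||u'||_L² = 5*sqrt(3)/12 < C_P = 5/(2*π).

u(x) = 5·x^2·(5/2 − x)^2, so u'(x) = 5*x*(2*x - 5)*(4*x - 5)/2.
u(x) = 5·x^2·(5/2 − x)^2 vanishes at x = 0 and x = 5/2, so u ∈ H^1_0(0, 5/2). Differentiate via the product rule and integrate the resulting polynomials term by term.
  ∫_0^5/2 u² dx = ∫_0^5/2 (25*x^8 - 250*x^7 + 1875*x^6/2 - 3125*x^5/2 + 15625*x^4/16) dx. Term by term:
    ∫_0^5/2 25*x^8 dx = 48828125/4608;  ∫_0^5/2 -250*x^7 dx = -48828125/1024;  ∫_0^5/2 1875*x^6/2 dx = 146484375/1792;
    ∫_0^5/2 -3125*x^5/2 dx = -48828125/768;  ∫_0^5/2 15625*x^4/16 dx = 9765625/512.
  Sum: 48828125/4608 − 48828125/1024 + 146484375/1792 − 48828125/768 + 9765625/512 = 9765625/64512.
  ∫_0^5/2 (u')² dx = ∫_0^5/2 (400*x^6 - 3000*x^5 + 8125*x^4 - 9375*x^3 + 15625*x^2/4) dx. Term by term:
    ∫_0^5/2 400*x^6 dx = 1953125/56;  ∫_0^5/2 -3000*x^5 dx = -1953125/16;  ∫_0^5/2 8125*x^4 dx = 5078125/32;
    ∫_0^5/2 -9375*x^3 dx = -5859375/64;  ∫_0^5/2 15625*x^2/4 dx = 1953125/96.
  Sum: 1953125/56 − 1953125/16 + 5078125/32 − 5859375/64 + 1953125/96 = 390625/1344.
∫_0^5/2 u² dx = 9765625/64512, so ||u||_L² = 3125*sqrt(7)/672.
∫_0^5/2 (u')² dx = 390625/1344, so ||u'||_L² = 625*sqrt(21)/168.
Ratio ||u||_L² / ||u'||_L² = 5*sqrt(3)/12.
Sharp Poincaré constant on H^1_0(0, 5/2) is C_P = L/π = 5/(2*π), achieved by sin(2*π/5·x).
A polynomial bump cannot attain the sharp Poincaré constant (only the first sine eigenfunction does), so the ratio is strictly less than C_P, consistent with ||u||_L² ≤ C_P ||u'||_L².


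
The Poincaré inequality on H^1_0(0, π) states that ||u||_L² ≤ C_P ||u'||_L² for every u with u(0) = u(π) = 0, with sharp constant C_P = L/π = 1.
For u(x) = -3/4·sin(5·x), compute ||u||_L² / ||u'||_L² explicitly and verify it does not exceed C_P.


||u||_L² / ||u'||_L² = 1/5 < C_P = 1.

u(x) = -3/4·sin(5·x), so u'(x) = -15*cos(5*x)/4.
Writing u(x) = A·sin(kπx/L) with A = -3/4 and k = 5, use ∫_0^L sin²(kπx/L) dx = L/2 and ∫_0^L cos²(kπx/L) dx = L/2.
u² = 9/16·sin²(5·x) and (u')² = 225/16·cos²(5·x), and each of sin², cos² integrates to L/2 = π/2 over (0, π).
∫_0^π u² dx = 9*π/32, so ||u||_L² = 3*sqrt(2)*sqrt(π)/8.
∫_0^π (u')² dx = 225*π/32, so ||u'||_L² = 15*sqrt(2)*sqrt(π)/8.
Ratio ||u||_L² / ||u'||_L² = 1/5.
Sharp Poincaré constant on H^1_0(0, π) is C_P = L/π = 1, achieved by sin(x).
This is the k = 5 harmonic; the ratio L/(kπ) is strictly less than C_P = L/π, consistent with the sharp inequality ||u||_L² ≤ C_P ||u'||_L².


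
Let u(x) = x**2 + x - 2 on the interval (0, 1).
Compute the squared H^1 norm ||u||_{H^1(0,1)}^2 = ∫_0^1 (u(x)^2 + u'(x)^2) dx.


||u||_{H^1}^2 = 181/30

The H^1 norm (squared) on an interval (0, L) is
  ||u||_{H^1}^2 = ∫_0^L u(x)^2 dx + ∫_0^L u'(x)^2 dx.
Compute u'(x) = 2*x + 1.
Then u(x)^2 = x**4 + 2*x**3 - 3*x**2 - 4*x + 4 and u'(x)^2 = 4*x**2 + 4*x + 1.
Integrate each monomial from 0 to 1 using ∫_0^1 c·x^n dx = c·1^(n+1)/(n+1):
  ∫_0^1 u(x)^2 dx = ∫_0^1 (x^4 + 2*x^3 - 3*x^2 - 4*x + 4) dx. Term by term:
    ∫_0^1 x^4 dx = 1/5;  ∫_0^1 2*x^3 dx = 1/2;  ∫_0^1 -3*x^2 dx = -1;
    ∫_0^1 -4*x dx = -2;  ∫_0^1 4 dx = 4.
  Sum: 1/5 + 1/2 − 1 − 2 + 4 = 17/10.
  ∫_0^1 u'(x)^2 dx = ∫_0^1 (4*x^2 + 4*x + 1) dx. Term by term:
    ∫_0^1 4*x^2 dx = 4/3;  ∫_0^1 4*x dx = 2;  ∫_0^1 1 dx = 1.
  Sum: 4/3 + 2 + 1 = 13/3.
Adding: ||u||_{H^1}^2 = 17/10 + 13/3 = 181/30.


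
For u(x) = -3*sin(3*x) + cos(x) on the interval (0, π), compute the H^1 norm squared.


||u||_{H^1(0,π)}^2 = 46*π

u'(x) = -sin(x) - 9*cos(3*x).
Expand u² and (u')² and integrate term by term on (0, π), using: for integers n ≥ 1, ∫_0^π sin²(nx) dx = ∫_0^π cos²(nx) dx = π/2; for n ≠ n', ∫_0^π sin(nx)sin(n'x) dx = ∫_0^π cos(nx)cos(n'x) dx = 0; and by product-to-sum, ∫_0^π sin(nx)cos(n'x) dx = ½∫_0^π [sin((n+n')x) + sin((n−n')x)] dx, which is 0 when n+n' is even and 2n/(n²−n'²) when n+n' is odd (it need not vanish on (0, π)).
  u² squared terms: (-3)²·∫sin(3x)² dx = 9·π/2 = 9*π/2;  (1)²·∫cos(x)² dx = 1·π/2 = π/2.
  u² cross terms: 2·(-3)·(1)·∫sin(3x)·cos(x) dx = -6·(0) = 0.
  So ∫_0^π u² dx = 9*π/2 + π/2 + 0 = 5*π.
  (u')² squared terms: (-1)²·∫sin(x)² dx = 1·π/2 = π/2;  (-9)²·∫cos(3x)² dx = 81·π/2 = 81*π/2.
  (u')² cross terms: 2·(-1)·(-9)·∫sin(x)·cos(3x) dx = 18·(0) = 0.
  So ∫_0^π (u')² dx = π/2 + 81*π/2 + 0 = 41*π.
||u||_{H^1}^2 = (5*π) + (41*π) = 46*π.


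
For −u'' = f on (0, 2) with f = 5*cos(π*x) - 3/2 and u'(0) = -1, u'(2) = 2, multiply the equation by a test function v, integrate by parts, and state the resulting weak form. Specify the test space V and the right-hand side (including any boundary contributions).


V = H^1(0, 2) (v unrestricted at boundary; u is determined up to an additive constant); weak form: ∫_0^2 u'v' dx = ∫_0^2 (5*cos(π*x) - 3/2) v dx + 2·v(2) + v(0) for all v ∈ V.

Multiply both sides by a test function v and integrate from 0 to 2:
  ∫_0^2 −u''(x) v(x) dx = ∫_0^2 f(x) v(x) dx.
Integrate the LHS by parts once:
  ∫_0^2 −u'' v dx = −[u'(x) v(x)]_0^2 + ∫_0^2 u'(x) v'(x) dx.
Thus ∫_0^2 u'(x) v'(x) dx = ∫_0^2 f(x) v(x) dx + [u'(x) v(x)]_0^2.
Choose V so that boundary terms are either known or forced to vanish.
u has inhomogeneous Neumann u'(0) = -1, u'(2) = 2. [u' v]_0^2 = (2)·v(2) − (-1)·v(0) = 2·v(2) + v(0). Take V = H^1(0, 2); boundary term becomes part of RHS.
Weak formulation: find u (satisfying any essential BC) such that ∫_0^2 u'(x) v'(x) dx = ∫_0^2 f v dx + 2·v(2) + v(0) for all v ∈ V (Neumann data are natural BCs: they enter the RHS as boundary terms).
Substituting f(x) = 5*cos(π*x) - 3/2, the right-hand side is ∫_0^2 (5*cos(π*x) - 3/2) v dx + 2·v(2) + v(0).
Compatibility check (pure Neumann): taking v ≡ 1 ∈ V gives 0 = ∫_0^2 f dx + (2) − (-1), i.e. ∫_0^2 f dx must equal u'(0) − u'(2) = -3. Indeed ∫_0^2 (5*cos(π*x) - 3/2) dx = -3, so the data are compatible. The solution is then unique only up to an additive constant (fix it e.g. by requiring ∫_0^2 u dx = 0).


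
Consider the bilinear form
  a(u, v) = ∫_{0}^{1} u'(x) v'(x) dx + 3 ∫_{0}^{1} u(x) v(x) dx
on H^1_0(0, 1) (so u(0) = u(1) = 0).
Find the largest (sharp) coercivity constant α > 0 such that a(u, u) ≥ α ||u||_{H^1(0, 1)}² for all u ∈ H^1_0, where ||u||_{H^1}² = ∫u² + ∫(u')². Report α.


α = 1

Coercivity of a(·,·) on H^1_0(0, 1) means a(u, u) ≥ α ||u||_{H^1}² for every u ∈ H^1_0.
The interval has length L = 1, and Poincaré/coercivity depend only on L. Here a(u, u) = ∫(u')² + (3)·∫u².
Here c = 3 ≥ 1, so a(u,u) = ∫(u')² + c∫u² ≥ ∫(u')² + ∫u² = ||u||_{H^1}², i.e. α = 1 works. No larger α is possible: a(u,u) ≥ α||u||_{H^1}² means (1−α)∫(u')² ≥ (α−c)∫u², and for the modes u_n = sin(nπ(x−x₀)/L) (x₀ the left endpoint) one has ∫u_n²/∫(u_n')² = (L/(nπ))² → 0, so a(u_n,u_n)/||u_n||_{H^1}² → 1. Hence the optimal constant is α = 1.
Therefore α = 1.


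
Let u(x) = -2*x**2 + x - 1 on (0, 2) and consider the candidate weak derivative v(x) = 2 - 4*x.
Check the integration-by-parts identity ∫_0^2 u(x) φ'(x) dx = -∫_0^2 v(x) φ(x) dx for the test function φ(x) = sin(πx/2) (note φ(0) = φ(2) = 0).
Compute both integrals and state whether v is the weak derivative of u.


LHS = 12/π, RHS = 8/π. No, v is not the weak derivative of u.

u(x) = -2*x**2 + x - 1, classical derivative u'(x) = 1 - 4*x.
φ(x) = sin(πx/2), so φ'(x) = π*cos(π*x/2)/2.
Note φ(0) = φ(2) = 0, so the boundary term u·φ vanishes.
LHS = ∫_0^2 u(x) φ'(x) dx = ∫_0^2 (-π*x^2*cos(π*x/2) + π*x*cos(π*x/2)/2 - π*cos(π*x/2)/2) dx. Term by term:
  ∫_0^2 -π*cos(π*x/2)/2 dx = 0;  ∫_0^2 π*x*cos(π*x/2)/2 dx = -4/π;  ∫_0^2 -π*x^2*cos(π*x/2) dx = 16/π.
Sum: 0 − 4/π + 16/π = 12/π.
So LHS = 12/π.
∫_0^2 v(x) φ(x) dx = ∫_0^2 (-4*x*sin(π*x/2) + 2*sin(π*x/2)) dx. Term by term:
  ∫_0^2 2*sin(π*x/2) dx = 8/π;  ∫_0^2 -4*x*sin(π*x/2) dx = -16/π.
Sum: 8/π − 16/π = -8/π.
So RHS = -∫_0^2 v(x) φ(x) dx = 8/π.
LHS − RHS = 4/π ≠ 0, so the identity fails.
(For a valid weak derivative the identity must hold for EVERY test function, in particular this one. The failure shows v is NOT the weak derivative of u.)
Correct weak derivative would be u'(x) = 1 - 4*x.


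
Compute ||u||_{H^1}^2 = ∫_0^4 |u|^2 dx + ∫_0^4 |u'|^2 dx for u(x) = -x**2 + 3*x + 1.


||u||_{H^1}^2 = 712/15

The H^1 norm (squared) on an interval (0, L) is
  ||u||_{H^1}^2 = ∫_0^L u(x)^2 dx + ∫_0^L u'(x)^2 dx.
Compute u'(x) = 3 - 2*x.
Then u(x)^2 = x**4 - 6*x**3 + 7*x**2 + 6*x + 1 and u'(x)^2 = 4*x**2 - 12*x + 9.
Integrate each monomial from 0 to 4 using ∫_0^4 c·x^n dx = c·4^(n+1)/(n+1):
  ∫_0^4 u(x)^2 dx = ∫_0^4 (x^4 - 6*x^3 + 7*x^2 + 6*x + 1) dx. Term by term:
    ∫_0^4 x^4 dx = 1024/5;  ∫_0^4 -6*x^3 dx = -384;  ∫_0^4 7*x^2 dx = 448/3;
    ∫_0^4 6*x dx = 48;  ∫_0^4 1 dx = 4.
  Sum: 1024/5 − 384 + 448/3 + 48 + 4 = 332/15.
  ∫_0^4 u'(x)^2 dx = ∫_0^4 (4*x^2 - 12*x + 9) dx. Term by term:
    ∫_0^4 4*x^2 dx = 256/3;  ∫_0^4 -12*x dx = -96;  ∫_0^4 9 dx = 36.
  Sum: 256/3 − 96 + 36 = 76/3.
Adding: ||u||_{H^1}^2 = 332/15 + 76/3 = 712/15.


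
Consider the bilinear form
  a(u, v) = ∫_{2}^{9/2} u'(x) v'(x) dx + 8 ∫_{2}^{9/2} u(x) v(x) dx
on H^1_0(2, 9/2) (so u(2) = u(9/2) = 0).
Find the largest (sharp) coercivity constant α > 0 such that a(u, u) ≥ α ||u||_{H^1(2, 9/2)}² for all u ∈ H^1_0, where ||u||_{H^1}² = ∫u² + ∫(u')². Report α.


α = 1

Coercivity of a(·,·) on H^1_0(2, 9/2) means a(u, u) ≥ α ||u||_{H^1}² for every u ∈ H^1_0.
The interval has length L = 5/2, and Poincaré/coercivity depend only on L. Here a(u, u) = ∫(u')² + (8)·∫u².
Here c = 8 ≥ 1, so a(u,u) = ∫(u')² + c∫u² ≥ ∫(u')² + ∫u² = ||u||_{H^1}², i.e. α = 1 works. No larger α is possible: a(u,u) ≥ α||u||_{H^1}² means (1−α)∫(u')² ≥ (α−c)∫u², and for the modes u_n = sin(nπ(x−x₀)/L) (x₀ the left endpoint) one has ∫u_n²/∫(u_n')² = (L/(nπ))² → 0, so a(u_n,u_n)/||u_n||_{H^1}² → 1. Hence the optimal constant is α = 1.
Therefore α = 1.


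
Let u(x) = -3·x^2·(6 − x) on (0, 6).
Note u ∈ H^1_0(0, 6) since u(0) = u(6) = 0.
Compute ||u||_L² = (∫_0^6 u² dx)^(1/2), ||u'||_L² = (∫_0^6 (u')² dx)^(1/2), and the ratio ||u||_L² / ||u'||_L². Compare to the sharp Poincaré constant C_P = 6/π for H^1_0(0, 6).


||u||_L² / ||u'||_L² = 3*sqrt(14)/7 < C_P = 6/π.

u(x) = -3·x^2·(6 − x), so u'(x) = 9*x*(x - 4).
u(x) = -3·x^2·(6 − x) vanishes at x = 0 and x = 6, so u ∈ H^1_0(0, 6). Differentiate via the product rule and integrate the resulting polynomials term by term.
  ∫_0^6 u² dx = ∫_0^6 (9*x^6 - 108*x^5 + 324*x^4) dx. Term by term:
    ∫_0^6 9*x^6 dx = 2519424/7;  ∫_0^6 -108*x^5 dx = -839808;  ∫_0^6 324*x^4 dx = 2519424/5.
  Sum: 2519424/7 − 839808 + 2519424/5 = 839808/35.
  ∫_0^6 (u')² dx = ∫_0^6 (81*x^4 - 648*x^3 + 1296*x^2) dx. Term by term:
    ∫_0^6 81*x^4 dx = 629856/5;  ∫_0^6 -648*x^3 dx = -209952;  ∫_0^6 1296*x^2 dx = 93312.
  Sum: 629856/5 − 209952 + 93312 = 46656/5.
∫_0^6 u² dx = 839808/35, so ||u||_L² = 648*sqrt(70)/35.
∫_0^6 (u')² dx = 46656/5, so ||u'||_L² = 216*sqrt(5)/5.
Ratio ||u||_L² / ||u'||_L² = 3*sqrt(14)/7.
Sharp Poincaré constant on H^1_0(0, 6) is C_P = L/π = 6/π, achieved by sin(π/6·x).
A polynomial bump cannot attain the sharp Poincaré constant (only the first sine eigenfunction does), so the ratio is strictly less than C_P, consistent with ||u||_L² ≤ C_P ||u'||_L².


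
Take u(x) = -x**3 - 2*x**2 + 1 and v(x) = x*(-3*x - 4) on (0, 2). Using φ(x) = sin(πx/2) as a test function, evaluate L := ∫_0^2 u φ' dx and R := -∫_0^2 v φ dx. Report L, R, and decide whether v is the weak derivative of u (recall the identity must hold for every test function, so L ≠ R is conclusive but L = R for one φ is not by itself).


LHS = -96/π^3 + 40/π, RHS = -96/π^3 + 40/π. Yes, v = u' weakly.

u(x) = -x**3 - 2*x**2 + 1, classical derivative u'(x) = -3*x**2 - 4*x.
φ(x) = sin(πx/2), so φ'(x) = π*cos(π*x/2)/2.
Note φ(0) = φ(2) = 0, so the boundary term u·φ vanishes.
LHS = ∫_0^2 u(x) φ'(x) dx = ∫_0^2 (-π*x^3*cos(π*x/2)/2 - π*x^2*cos(π*x/2) + π*cos(π*x/2)/2) dx. Term by term:
  ∫_0^2 π*cos(π*x/2)/2 dx = 0;  ∫_0^2 -π*x^2*cos(π*x/2) dx = 16/π;  ∫_0^2 -π*x^3*cos(π*x/2)/2 dx = -96/π^3 + 24/π.
Sum: 0 + 16/π + -96/π^3 + 24/π = -96/π^3 + 40/π.
So LHS = -96/π^3 + 40/π.
∫_0^2 v(x) φ(x) dx = ∫_0^2 (-3*x^2*sin(π*x/2) - 4*x*sin(π*x/2)) dx. Term by term:
  ∫_0^2 -4*x*sin(π*x/2) dx = -16/π;  ∫_0^2 -3*x^2*sin(π*x/2) dx = -24/π + 96/π^3.
Sum: -16/π + -24/π + 96/π^3 = -40/π + 96/π^3.
So RHS = -∫_0^2 v(x) φ(x) dx = -96/π^3 + 40/π.
LHS = RHS, so the identity holds for this test φ.
Moreover u is smooth here and v(x) = u'(x) = -3*x**2 - 4*x pointwise, so the identity holds for every test function. Hence v is the weak derivative of u.


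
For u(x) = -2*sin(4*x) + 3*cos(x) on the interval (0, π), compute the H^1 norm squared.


||u||_{H^1(0,π)}^2 = -64/5 + 43*π

u'(x) = -3*sin(x) - 8*cos(4*x).
Expand u² and (u')² and integrate term by term on (0, π), using: for integers n ≥ 1, ∫_0^π sin²(nx) dx = ∫_0^π cos²(nx) dx = π/2; for n ≠ n', ∫_0^π sin(nx)sin(n'x) dx = ∫_0^π cos(nx)cos(n'x) dx = 0; and by product-to-sum, ∫_0^π sin(nx)cos(n'x) dx = ½∫_0^π [sin((n+n')x) + sin((n−n')x)] dx, which is 0 when n+n' is even and 2n/(n²−n'²) when n+n' is odd (it need not vanish on (0, π)).
  u² squared terms: (-2)²·∫sin(4x)² dx = 4·π/2 = 2*π;  (3)²·∫cos(x)² dx = 9·π/2 = 9*π/2.
  u² cross terms: 2·(-2)·(3)·∫sin(4x)·cos(x) dx = -12·(8/15) = -32/5.
  So ∫_0^π u² dx = 2*π + 9*π/2 − 32/5 = -32/5 + 13*π/2.
  (u')² squared terms: (-8)²·∫cos(4x)² dx = 64·π/2 = 32*π;  (-3)²·∫sin(x)² dx = 9·π/2 = 9*π/2.
  (u')² cross terms: 2·(-8)·(-3)·∫cos(4x)·sin(x) dx = 48·(-2/15) = -32/5.
  So ∫_0^π (u')² dx = 32*π + 9*π/2 − 32/5 = -32/5 + 73*π/2.
||u||_{H^1}^2 = (-32/5 + 13*π/2) + (-32/5 + 73*π/2) = -64/5 + 43*π.


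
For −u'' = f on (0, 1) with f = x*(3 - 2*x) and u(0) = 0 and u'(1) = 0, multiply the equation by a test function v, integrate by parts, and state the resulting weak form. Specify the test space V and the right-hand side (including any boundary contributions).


V = {v ∈ H^1(0, 1) : v(0) = 0} (test functions vanish at x = 0 where u is specified); weak form: ∫_0^1 u'v' dx = ∫_0^1 (x*(3 - 2*x)) v dx for all v ∈ V.

Multiply both sides by a test function v and integrate from 0 to 1:
  ∫_0^1 −u''(x) v(x) dx = ∫_0^1 f(x) v(x) dx.
Integrate the LHS by parts once:
  ∫_0^1 −u'' v dx = −[u'(x) v(x)]_0^1 + ∫_0^1 u'(x) v'(x) dx.
Thus ∫_0^1 u'(x) v'(x) dx = ∫_0^1 f(x) v(x) dx + [u'(x) v(x)]_0^1.
Choose V so that boundary terms are either known or forced to vanish.
Mixed BC: u(0) = 0 (Dirichlet) and u'(1) = 0 (Neumann). Define V = {v ∈ H^1(0, 1) : v(0) = 0}. Then [u' v]_0^1 = u'(1)·v(1) − u'(0)·0 = 0.
Weak formulation: find u (satisfying any essential BC) such that ∫_0^1 u'(x) v'(x) dx = ∫_0^1 f v dx for all v ∈ V (Dirichlet at 0 absorbed into V; the Neumann datum at x = 1 is zero, so no boundary term remains).
Substituting f(x) = x*(3 - 2*x), the right-hand side is ∫_0^1 (x*(3 - 2*x)) v dx.


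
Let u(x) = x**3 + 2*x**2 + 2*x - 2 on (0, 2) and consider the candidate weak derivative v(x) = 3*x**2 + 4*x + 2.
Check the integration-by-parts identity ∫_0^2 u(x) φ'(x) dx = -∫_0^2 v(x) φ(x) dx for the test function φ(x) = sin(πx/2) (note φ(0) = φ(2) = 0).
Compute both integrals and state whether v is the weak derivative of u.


LHS = -48/π + 96/π^3, RHS = -48/π + 96/π^3. Yes, v = u' weakly.

u(x) = x**3 + 2*x**2 + 2*x - 2, classical derivative u'(x) = 3*x**2 + 4*x + 2.
φ(x) = sin(πx/2), so φ'(x) = π*cos(π*x/2)/2.
Note φ(0) = φ(2) = 0, so the boundary term u·φ vanishes.
LHS = ∫_0^2 u(x) φ'(x) dx = ∫_0^2 (π*x^3*cos(π*x/2)/2 + π*x^2*cos(π*x/2) + π*x*cos(π*x/2) - π*cos(π*x/2)) dx. Term by term:
  ∫_0^2 -π*cos(π*x/2) dx = 0;  ∫_0^2 π*x*cos(π*x/2) dx = -8/π;  ∫_0^2 π*x^2*cos(π*x/2) dx = -16/π;
  ∫_0^2 π*x^3*cos(π*x/2)/2 dx = -24/π + 96/π^3.
Sum: 0 − 8/π − 16/π + -24/π + 96/π^3 = -48/π + 96/π^3.
So LHS = -48/π + 96/π^3.
∫_0^2 v(x) φ(x) dx = ∫_0^2 (3*x^2*sin(π*x/2) + 4*x*sin(π*x/2) + 2*sin(π*x/2)) dx. Term by term:
  ∫_0^2 2*sin(π*x/2) dx = 8/π;  ∫_0^2 3*x^2*sin(π*x/2) dx = -96/π^3 + 24/π;  ∫_0^2 4*x*sin(π*x/2) dx = 16/π.
Sum: 8/π + -96/π^3 + 24/π + 16/π = -96/π^3 + 48/π.
So RHS = -∫_0^2 v(x) φ(x) dx = -48/π + 96/π^3.
LHS = RHS, so the identity holds for this test φ.
Moreover u is smooth here and v(x) = u'(x) = 3*x**2 + 4*x + 2 pointwise, so the identity holds for every test function. Hence v is the weak derivative of u.


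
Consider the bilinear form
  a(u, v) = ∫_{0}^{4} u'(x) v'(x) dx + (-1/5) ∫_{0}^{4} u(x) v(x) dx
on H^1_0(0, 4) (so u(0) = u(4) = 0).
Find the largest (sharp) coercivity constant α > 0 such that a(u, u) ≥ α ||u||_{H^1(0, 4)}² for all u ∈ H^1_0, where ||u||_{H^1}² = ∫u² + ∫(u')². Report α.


α = (-16/5 + π^2)/(π^2 + 16)

Coercivity of a(·,·) on H^1_0(0, 4) means a(u, u) ≥ α ||u||_{H^1}² for every u ∈ H^1_0.
The interval has length L = 4, and Poincaré/coercivity depend only on L. Here a(u, u) = ∫(u')² + (-1/5)·∫u².
Here c = -1/5 < 0 with |c| < (π/L)² = π^2/16, so coercivity still holds. The condition a(u,u) ≥ α||u||_{H^1}² reads (1−α)∫(u')² ≥ (α−c)∫u². Any admissible α is ≤ 1 (rapidly oscillating u have ∫u²/∫(u')² → 0), and α = 1 would force 0 ≥ (1−c)∫u², impossible since c < 1; so 1−α > 0. By the sharp Poincaré inequality on H^1_0 of an interval of length L, ∫(u')² ≥ (π/L)²∫u² with equality for the first sine mode sin(π(x−x₀)/L) (x₀ the left endpoint), so the inequality holds for all u iff (1−α)(π/L)² ≥ α − c, i.e. α ≤ ((π/L)² + c)/((π/L)² + 1) = (1 + c(L/π)²)/(1 + (L/π)²). (Direct route, valid since c ≤ 0: Poincaré gives c∫u² ≥ c(L/π)²∫(u')², so a(u,u) ≥ (1 + c(L/π)²)∫(u')², while ||u||_{H^1}² ≤ (1 + (L/π)²)∫(u')²; dividing yields the same α.) With (π/L)² = π^2/16 and c = -1/5, the largest admissible constant is α = ((π/L)² + c)/((π/L)² + 1).
Simplifying, α = (-16/5 + π^2)/(π^2 + 16).
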